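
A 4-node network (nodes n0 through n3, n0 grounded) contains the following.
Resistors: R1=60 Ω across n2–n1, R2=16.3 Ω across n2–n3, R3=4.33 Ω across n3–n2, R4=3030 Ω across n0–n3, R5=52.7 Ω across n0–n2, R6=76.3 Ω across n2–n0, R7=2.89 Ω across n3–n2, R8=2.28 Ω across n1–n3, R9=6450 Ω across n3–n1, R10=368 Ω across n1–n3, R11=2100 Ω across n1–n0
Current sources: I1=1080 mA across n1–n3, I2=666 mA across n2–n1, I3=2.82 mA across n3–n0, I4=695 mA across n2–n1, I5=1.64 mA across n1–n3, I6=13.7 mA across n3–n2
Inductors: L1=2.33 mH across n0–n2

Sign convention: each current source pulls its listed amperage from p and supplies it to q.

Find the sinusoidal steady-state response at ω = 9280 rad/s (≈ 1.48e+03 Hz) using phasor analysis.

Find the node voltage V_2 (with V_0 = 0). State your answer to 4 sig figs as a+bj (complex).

-0.04815-0.06772j V

Element admittances at ω=9280 rad/s:
  Y(R1) = 0.01667+0.000j S between n2,n1
  I1: injects 1.08 A into n3 (from n1)
  Y(R2) = 0.06135+0.000j S between n2,n3
  Y(R3) = 0.2309+0.000j S between n3,n2
  Y(R4) = 0.0003300+0.000j S between n0,n3
  I2: injects 0.666 A into n1 (from n2)
  Y(R5) = 0.01898+0.000j S between n0,n2
  Y(R6) = 0.01311+0.000j S between n2,n0
  Y(L1) = 0.000-0.04625j S between n0,n2
  Y(R7) = 0.3460+0.000j S between n3,n2
  I3: injects 0.00282 A into n0 (from n3)
  I4: injects 0.695 A into n1 (from n2)
  Y(R8) = 0.4386+0.000j S between n1,n3
  Y(R9) = 0.0001550+0.000j S between n3,n1
  Y(R10) = 0.002717+0.000j S between n1,n3
  Y(R11) = 0.0004762+0.000j S between n1,n0
  I5: injects 0.00164 A into n3 (from n1)
  I6: injects 0.0137 A into n2 (from n3)
Assemble and solve the 3×3 MNA system:
  V(n1)=2.521-0.06757j  V(n2)=-0.04815-0.06772j  V(n3)=1.988-0.06764j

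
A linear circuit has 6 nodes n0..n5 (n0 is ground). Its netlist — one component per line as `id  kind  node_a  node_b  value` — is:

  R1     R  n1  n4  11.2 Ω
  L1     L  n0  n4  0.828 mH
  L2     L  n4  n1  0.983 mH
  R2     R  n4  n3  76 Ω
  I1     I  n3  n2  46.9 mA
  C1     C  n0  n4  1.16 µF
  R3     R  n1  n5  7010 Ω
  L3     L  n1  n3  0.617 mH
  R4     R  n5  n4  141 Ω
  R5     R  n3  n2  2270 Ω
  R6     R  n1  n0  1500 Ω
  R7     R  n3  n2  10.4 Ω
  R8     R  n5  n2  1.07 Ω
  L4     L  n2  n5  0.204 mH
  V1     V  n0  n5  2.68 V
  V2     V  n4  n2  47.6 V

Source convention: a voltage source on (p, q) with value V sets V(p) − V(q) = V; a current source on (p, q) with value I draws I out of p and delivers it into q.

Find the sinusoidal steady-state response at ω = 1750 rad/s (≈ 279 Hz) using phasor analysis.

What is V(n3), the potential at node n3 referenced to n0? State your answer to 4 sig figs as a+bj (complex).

32.16-9.062j V

Element admittances at ω=1750 rad/s:
  Y(R1) = 0.08929+0.000j S between n1,n4
  Y(L1) = 0.000-0.6901j S between n0,n4
  Y(L2) = 0.000-0.5813j S between n4,n1
  Y(R2) = 0.01316+0.000j S between n4,n3
  I1: injects 0.0469 A into n2 (from n3)
  Y(C1) = 0.000+0.002030j S between n0,n4
  Y(R3) = 0.0001427+0.000j S between n1,n5
  Y(L3) = 0.000-0.9261j S between n1,n3
  Y(R4) = 0.007092+0.000j S between n5,n4
  Y(R5) = 0.0004405+0.000j S between n3,n2
  Y(R6) = 0.0006667+0.000j S between n1,n0
  Y(R7) = 0.09615+0.000j S between n3,n2
  Y(R8) = 0.9346+0.000j S between n5,n2
  Y(L4) = 0.000-2.801j S between n2,n5
  V1: constraint V(n0)−V(n5) = 2.68
  V2: constraint V(n4)−V(n2) = 47.6
Assemble and solve the 7×7 MNA system:
  V(n1)=33.49-4.577j  V(n2)=-10.96+2.131j  V(n3)=32.16-9.062j  V(n4)=36.64+2.131j  V(n5)=-2.680+0.000j
  i(V1)=1.489-25.21j  i(V2)=-5.985+26.28j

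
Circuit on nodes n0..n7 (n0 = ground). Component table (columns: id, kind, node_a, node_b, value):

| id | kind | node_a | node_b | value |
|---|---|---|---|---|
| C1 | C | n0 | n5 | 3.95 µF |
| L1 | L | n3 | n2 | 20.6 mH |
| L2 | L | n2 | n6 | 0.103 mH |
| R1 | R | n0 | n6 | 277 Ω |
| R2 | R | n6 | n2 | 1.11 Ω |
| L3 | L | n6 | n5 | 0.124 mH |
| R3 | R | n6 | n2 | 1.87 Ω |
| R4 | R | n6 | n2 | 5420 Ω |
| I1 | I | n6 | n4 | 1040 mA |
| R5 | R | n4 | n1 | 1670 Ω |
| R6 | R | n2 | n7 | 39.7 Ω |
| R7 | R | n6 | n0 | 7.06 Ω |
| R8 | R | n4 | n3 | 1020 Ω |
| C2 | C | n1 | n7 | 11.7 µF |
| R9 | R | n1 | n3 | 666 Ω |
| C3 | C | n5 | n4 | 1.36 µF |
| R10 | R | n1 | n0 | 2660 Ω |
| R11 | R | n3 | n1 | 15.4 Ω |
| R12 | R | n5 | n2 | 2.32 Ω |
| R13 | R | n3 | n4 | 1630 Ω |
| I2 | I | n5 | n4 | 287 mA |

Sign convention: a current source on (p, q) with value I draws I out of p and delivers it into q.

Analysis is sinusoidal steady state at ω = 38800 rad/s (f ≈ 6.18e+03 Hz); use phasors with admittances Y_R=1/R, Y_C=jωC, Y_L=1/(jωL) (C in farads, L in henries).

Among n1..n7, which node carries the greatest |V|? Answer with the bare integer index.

4

MNA unknowns: 7 node voltages V₁..V_7
C1: Y=0.000+0.1533j on G[0,5]
L1: Y=0.000-0.001251j on G[3,2]
L2: Y=0.000-0.2502j on G[2,6]
R1: Y=0.003610+0.000j on G[0,6]
R2: Y=0.9009+0.000j on G[6,2]
L3: Y=0.000-0.2078j on G[6,5]
R3: Y=0.5348+0.000j on G[6,2]
R4: Y=0.0001845+0.000j on G[6,2]
I1: z[6]−=1.04, z[4]+=1.04
R5: Y=0.0005988+0.000j on G[4,1]
R6: Y=0.02519+0.000j on G[2,7]
R7: Y=0.1416+0.000j on G[6,0]
R8: Y=0.0009804+0.000j on G[4,3]
C2: Y=0.000+0.4540j on G[1,7]
R9: Y=0.001502+0.000j on G[1,3]
C3: Y=0.000+0.05277j on G[5,4]
R10: Y=0.0003759+0.000j on G[1,0]
R11: Y=0.06494+0.000j on G[3,1]
R12: Y=0.4310+0.000j on G[5,2]
R13: Y=0.0006135+0.000j on G[3,4]
I2: z[5]−=0.287, z[4]+=0.287
solve → V1=-0.01354-3.206j, V2=-0.2347-1.324j, V3=0.08756-3.728j, V4=2.415-25.73j, V5=1.495-0.6777j, V6=-0.7150-1.569j, V7=0.08987-3.188j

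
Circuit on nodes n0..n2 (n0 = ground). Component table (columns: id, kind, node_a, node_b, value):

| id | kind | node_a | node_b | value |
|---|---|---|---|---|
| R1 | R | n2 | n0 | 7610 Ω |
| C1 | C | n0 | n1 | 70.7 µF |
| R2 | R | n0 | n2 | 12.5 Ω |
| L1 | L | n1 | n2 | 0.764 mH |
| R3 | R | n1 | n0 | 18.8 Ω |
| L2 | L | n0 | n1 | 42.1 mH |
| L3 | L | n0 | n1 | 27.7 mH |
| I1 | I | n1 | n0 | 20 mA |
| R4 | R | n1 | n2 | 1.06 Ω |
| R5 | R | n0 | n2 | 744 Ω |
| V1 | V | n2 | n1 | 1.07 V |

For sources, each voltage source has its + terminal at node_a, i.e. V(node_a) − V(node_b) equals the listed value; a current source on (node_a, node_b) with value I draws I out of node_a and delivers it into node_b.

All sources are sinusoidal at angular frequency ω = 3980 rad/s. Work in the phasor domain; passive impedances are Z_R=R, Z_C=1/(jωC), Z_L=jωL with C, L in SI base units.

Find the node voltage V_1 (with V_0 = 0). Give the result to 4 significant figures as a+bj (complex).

-0.1620+0.3205j V

MNA unknowns: 2 node voltages V₁..V_2 plus 1 source current (V1)
R1: Y=0.0001314+0.000j on G[2,0]
C1: Y=0.000+0.2814j on G[0,1]
R2: Y=0.08000+0.000j on G[0,2]
L1: Y=0.000-0.3289j on G[1,2]
R3: Y=0.05319+0.000j on G[1,0]
L2: Y=0.000-0.005968j on G[0,1]
L3: Y=0.000-0.009071j on G[0,1]
I1: z[1]−=0.02, z[0]+=0.02
R4: Y=0.9434+0.000j on G[1,2]
R5: Y=0.001344+0.000j on G[0,2]
V1: row V2−V1=1.07, i_V1 at 2,1
solve → V1=-0.1620+0.3205j, V2=0.9080+0.3205j
aux → i_V1=-1.083+0.3258j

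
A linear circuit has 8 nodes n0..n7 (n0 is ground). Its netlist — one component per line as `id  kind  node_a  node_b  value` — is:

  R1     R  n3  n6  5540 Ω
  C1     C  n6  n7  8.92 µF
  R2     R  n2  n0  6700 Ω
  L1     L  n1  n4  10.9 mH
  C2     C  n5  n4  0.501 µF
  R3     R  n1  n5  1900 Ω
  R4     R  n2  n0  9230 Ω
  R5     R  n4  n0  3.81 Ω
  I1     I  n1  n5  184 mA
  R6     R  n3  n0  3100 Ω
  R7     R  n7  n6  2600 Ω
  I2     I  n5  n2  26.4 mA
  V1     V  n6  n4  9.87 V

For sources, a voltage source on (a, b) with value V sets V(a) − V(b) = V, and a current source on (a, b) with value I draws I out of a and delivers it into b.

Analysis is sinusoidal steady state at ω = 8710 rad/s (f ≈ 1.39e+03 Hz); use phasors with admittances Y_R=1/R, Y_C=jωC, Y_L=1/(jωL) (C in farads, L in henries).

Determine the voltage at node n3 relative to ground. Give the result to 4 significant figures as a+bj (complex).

Apply KCL at each of the 7 non-ground nodes and solve the resulting linear system.
Node n1: branches {L1, R3, I1} → V_1 = 0.8222-17.40j
Node n2: branches {R2, R4, I2} → V_2 = 102.5+0.000j
Node n3: branches {R1, R6} → V_3 = 3.504+0.000j
Node n4: branches {L1, C2, R5, V1} → V_4 = -0.1049+0.000j
Node n5: branches {C2, R3, I1, I2} → V_5 = 2.133-35.96j
Node n6: branches {R1, C1, R7, V1} → V_6 = 9.765+0.000j
Node n7: branches {C1, R7} → V_7 = 9.765+0.000j
Source currents: i(V1)=-0.001130+0.000j

3.504+0.000j V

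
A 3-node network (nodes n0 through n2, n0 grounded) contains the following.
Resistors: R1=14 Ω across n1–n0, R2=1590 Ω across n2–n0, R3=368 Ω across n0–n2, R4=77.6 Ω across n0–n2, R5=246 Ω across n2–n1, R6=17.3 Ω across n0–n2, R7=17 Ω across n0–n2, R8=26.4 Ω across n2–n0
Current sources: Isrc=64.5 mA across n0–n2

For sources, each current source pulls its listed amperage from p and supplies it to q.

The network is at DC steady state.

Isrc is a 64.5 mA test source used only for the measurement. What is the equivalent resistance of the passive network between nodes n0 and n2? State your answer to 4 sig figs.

Apply KCL at each of the 2 non-ground nodes and solve the resulting linear system.
Node n1: branches {R1, R5} → V_1 = 0.01989
Node n2: branches {R2, R3, R4, R5, R6, R7, R8, Isrc} → V_2 = 0.3694

R_eq = 5.728 Ω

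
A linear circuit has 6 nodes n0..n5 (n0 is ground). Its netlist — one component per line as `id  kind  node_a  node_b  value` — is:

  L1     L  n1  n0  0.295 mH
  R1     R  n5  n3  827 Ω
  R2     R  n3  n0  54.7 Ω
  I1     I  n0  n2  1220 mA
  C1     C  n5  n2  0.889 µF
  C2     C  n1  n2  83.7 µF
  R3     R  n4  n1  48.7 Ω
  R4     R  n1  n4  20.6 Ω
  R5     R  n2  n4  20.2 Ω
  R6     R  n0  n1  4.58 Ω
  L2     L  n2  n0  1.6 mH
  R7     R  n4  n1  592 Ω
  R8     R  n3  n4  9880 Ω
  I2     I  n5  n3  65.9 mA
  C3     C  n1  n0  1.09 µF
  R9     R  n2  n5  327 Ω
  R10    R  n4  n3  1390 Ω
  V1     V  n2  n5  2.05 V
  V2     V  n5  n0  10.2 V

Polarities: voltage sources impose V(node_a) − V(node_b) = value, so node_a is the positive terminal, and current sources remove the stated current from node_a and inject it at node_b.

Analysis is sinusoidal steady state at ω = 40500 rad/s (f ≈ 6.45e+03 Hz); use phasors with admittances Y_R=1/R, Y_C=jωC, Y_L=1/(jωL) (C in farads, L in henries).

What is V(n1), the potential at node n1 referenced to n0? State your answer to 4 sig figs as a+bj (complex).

MNA unknowns: 5 node voltages V₁..V_5 plus 2 source currents (V1, V2)
L1: Y=0.000-0.08370j on G[1,0]
R1: Y=0.001209+0.000j on G[5,3]
R2: Y=0.01828+0.000j on G[3,0]
I1: z[0]−=1.22, z[2]+=1.22
C1: Y=0.000+0.03600j on G[5,2]
C2: Y=0.000+3.390j on G[1,2]
R3: Y=0.02053+0.000j on G[4,1]
R4: Y=0.04854+0.000j on G[1,4]
R5: Y=0.04950+0.000j on G[2,4]
R6: Y=0.2183+0.000j on G[0,1]
L2: Y=0.000-0.01543j on G[2,0]
R7: Y=0.001689+0.000j on G[4,1]
R8: Y=0.0001012+0.000j on G[3,4]
I2: z[5]−=0.0659, z[3]+=0.0659
C3: Y=0.000+0.04414j on G[1,0]
R9: Y=0.003058+0.000j on G[2,5]
R10: Y=0.0007194+0.000j on G[4,3]
V1: row V2−V5=2.05, i_V1 at 2,5
V2: row V5−V0=10.2, i_V2 at 5,0
solve → V1=12.34+0.8058j, V2=12.25+0.000j, V3=4.347+0.01903j, V4=12.25+0.4710j, V5=10.20+0.000j
aux → i_V1=-1.518+0.4268j, i_V2=-1.585+0.5007j

12.34+0.8058j V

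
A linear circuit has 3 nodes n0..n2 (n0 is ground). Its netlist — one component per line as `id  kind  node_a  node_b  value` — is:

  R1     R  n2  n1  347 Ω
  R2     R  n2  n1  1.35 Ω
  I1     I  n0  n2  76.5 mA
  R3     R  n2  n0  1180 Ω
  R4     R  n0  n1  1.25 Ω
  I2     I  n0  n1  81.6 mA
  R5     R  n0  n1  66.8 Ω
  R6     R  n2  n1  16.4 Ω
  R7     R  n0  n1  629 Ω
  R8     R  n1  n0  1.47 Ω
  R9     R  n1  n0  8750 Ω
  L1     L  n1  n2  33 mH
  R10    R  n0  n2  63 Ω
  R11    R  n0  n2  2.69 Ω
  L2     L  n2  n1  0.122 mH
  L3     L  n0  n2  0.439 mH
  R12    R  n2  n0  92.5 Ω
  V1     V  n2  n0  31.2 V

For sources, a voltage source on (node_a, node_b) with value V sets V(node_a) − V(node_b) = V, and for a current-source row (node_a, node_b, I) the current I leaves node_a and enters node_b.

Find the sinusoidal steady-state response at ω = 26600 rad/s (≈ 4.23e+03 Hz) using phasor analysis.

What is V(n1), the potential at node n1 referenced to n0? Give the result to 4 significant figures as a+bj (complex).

11.30-2.674j V

Element admittances at ω=26600 rad/s:
  Y(R1) = 0.002882+0.000j S between n2,n1
  Y(R2) = 0.7407+0.000j S between n2,n1
  I1: injects 0.0765 A into n2 (from n0)
  Y(R3) = 0.0008475+0.000j S between n2,n0
  Y(R4) = 0.8000+0.000j S between n0,n1
  I2: injects 0.0816 A into n1 (from n0)
  Y(R5) = 0.01497+0.000j S between n0,n1
  Y(R6) = 0.06098+0.000j S between n2,n1
  Y(R7) = 0.001590+0.000j S between n0,n1
  Y(R8) = 0.6803+0.000j S between n1,n0
  Y(R9) = 0.0001143+0.000j S between n1,n0
  Y(L1) = 0.000-0.001139j S between n1,n2
  Y(R10) = 0.01587+0.000j S between n0,n2
  Y(R11) = 0.3717+0.000j S between n0,n2
  Y(L2) = 0.000-0.3081j S between n2,n1
  Y(L3) = 0.000-0.08564j S between n0,n2
  Y(R12) = 0.01081+0.000j S between n2,n0
  V1: constraint V(n2)−V(n0) = 31.2
Assemble and solve the 3×3 MNA system:
  V(n1)=11.30-2.674j  V(n2)=31.20+0.000j
  i(V1)=-29.22+6.675j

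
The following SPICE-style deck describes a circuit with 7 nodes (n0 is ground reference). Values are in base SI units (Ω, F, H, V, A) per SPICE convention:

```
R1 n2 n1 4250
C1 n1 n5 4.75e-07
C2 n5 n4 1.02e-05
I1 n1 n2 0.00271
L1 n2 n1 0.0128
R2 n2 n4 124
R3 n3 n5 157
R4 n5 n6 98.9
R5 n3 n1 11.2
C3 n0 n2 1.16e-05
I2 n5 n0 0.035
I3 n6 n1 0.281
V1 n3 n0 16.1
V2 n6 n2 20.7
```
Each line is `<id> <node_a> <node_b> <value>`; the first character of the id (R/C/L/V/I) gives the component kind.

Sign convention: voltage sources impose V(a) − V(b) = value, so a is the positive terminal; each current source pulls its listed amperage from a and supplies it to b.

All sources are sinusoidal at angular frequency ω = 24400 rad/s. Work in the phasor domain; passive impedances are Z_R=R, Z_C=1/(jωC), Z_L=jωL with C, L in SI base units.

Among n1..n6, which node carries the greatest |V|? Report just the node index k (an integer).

6

Apply KCL at each of the 6 non-ground nodes and solve the resulting linear system.
Node n1: branches {R1, C1, I1, L1, R5, I3} → V_1 = 18.76-0.08709j
Node n2: branches {R1, I1, L1, R2, C3, V2} → V_2 = -0.04685+0.8909j
Node n3: branches {R3, R5, V1} → V_3 = 16.10+0.000j
Node n4: branches {C2, R2} → V_4 = 12.78+3.719j
Node n5: branches {C1, C2, R3, R4, I2} → V_5 = 12.88+3.303j
Node n6: branches {R4, I3, V2} → V_6 = 20.65+0.8909j
Source currents: i(V1)=0.2172+0.01326j, i(V2)=-0.3596+0.02439j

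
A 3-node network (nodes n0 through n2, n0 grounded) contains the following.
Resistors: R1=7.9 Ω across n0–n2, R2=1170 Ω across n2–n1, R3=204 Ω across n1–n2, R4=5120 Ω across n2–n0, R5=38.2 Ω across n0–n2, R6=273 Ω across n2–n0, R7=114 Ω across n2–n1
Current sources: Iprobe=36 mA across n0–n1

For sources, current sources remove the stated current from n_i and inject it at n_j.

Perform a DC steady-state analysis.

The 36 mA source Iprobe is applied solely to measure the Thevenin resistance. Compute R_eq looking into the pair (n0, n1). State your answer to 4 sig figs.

R_eq = 75.21 Ω

MNA unknowns: 2 node voltages V₁..V_2
R1: Y=0.1266 on G[0,2]
R2: Y=0.0008547 on G[2,1]
R3: Y=0.004902 on G[1,2]
R4: Y=0.0001953 on G[2,0]
R5: Y=0.02618 on G[0,2]
R6: Y=0.003663 on G[2,0]
R7: Y=0.008772 on G[2,1]
Iprobe: z[0]−=0.036, z[1]+=0.036
solve → V1=2.708, V2=0.2299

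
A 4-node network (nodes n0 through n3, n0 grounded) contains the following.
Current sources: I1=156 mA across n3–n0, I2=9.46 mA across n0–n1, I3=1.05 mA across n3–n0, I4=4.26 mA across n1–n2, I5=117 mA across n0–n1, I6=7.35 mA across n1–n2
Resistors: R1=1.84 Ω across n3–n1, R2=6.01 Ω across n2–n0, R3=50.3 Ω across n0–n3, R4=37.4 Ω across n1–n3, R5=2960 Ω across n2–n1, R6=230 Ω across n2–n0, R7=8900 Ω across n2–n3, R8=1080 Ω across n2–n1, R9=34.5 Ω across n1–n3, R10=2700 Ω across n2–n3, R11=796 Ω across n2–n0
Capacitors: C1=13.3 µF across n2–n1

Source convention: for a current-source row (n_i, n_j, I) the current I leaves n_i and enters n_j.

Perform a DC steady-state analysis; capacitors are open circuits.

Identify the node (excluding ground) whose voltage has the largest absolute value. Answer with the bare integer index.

3

Apply KCL at each of the 3 non-ground nodes and solve the resulting linear system.
Node n1: branches {R1, R4, R5, I2, I4, R8, C1, R9, I5, I6} → V_1 = -1.763
Node n2: branches {R2, R5, R6, R7, I4, R8, C1, R10, R11, I6} → V_2 = 0.04856
Node n3: branches {I1, R1, R3, R4, I3, R7, R9, R10} → V_3 = -1.959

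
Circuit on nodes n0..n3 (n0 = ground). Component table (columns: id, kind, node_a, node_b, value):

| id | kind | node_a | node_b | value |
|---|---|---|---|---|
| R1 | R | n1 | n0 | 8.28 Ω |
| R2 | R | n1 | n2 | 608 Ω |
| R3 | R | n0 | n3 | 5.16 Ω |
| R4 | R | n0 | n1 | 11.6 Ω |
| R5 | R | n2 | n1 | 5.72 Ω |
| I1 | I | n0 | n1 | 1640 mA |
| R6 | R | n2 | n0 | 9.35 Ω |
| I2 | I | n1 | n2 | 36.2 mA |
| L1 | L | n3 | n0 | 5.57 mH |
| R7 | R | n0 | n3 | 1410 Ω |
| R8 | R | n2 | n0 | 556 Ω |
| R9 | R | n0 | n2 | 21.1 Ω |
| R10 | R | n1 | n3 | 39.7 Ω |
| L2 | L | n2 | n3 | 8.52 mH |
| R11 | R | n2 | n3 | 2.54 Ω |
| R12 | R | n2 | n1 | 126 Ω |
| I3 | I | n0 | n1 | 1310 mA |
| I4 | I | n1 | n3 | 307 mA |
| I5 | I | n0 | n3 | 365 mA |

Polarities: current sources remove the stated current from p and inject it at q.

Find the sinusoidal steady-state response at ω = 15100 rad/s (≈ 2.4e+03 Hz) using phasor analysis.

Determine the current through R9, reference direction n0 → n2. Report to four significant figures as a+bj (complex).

MNA unknowns: 3 node voltages V₁..V_3
R1: Y=0.1208+0.000j on G[1,0]
R2: Y=0.001645+0.000j on G[1,2]
R3: Y=0.1938+0.000j on G[0,3]
R4: Y=0.08621+0.000j on G[0,1]
R5: Y=0.1748+0.000j on G[2,1]
I1: z[0]−=1.64, z[1]+=1.64
R6: Y=0.1070+0.000j on G[2,0]
I2: z[1]−=0.0362, z[2]+=0.0362
L1: Y=0.000-0.01189j on G[3,0]
R7: Y=0.0007092+0.000j on G[0,3]
R8: Y=0.001799+0.000j on G[2,0]
R9: Y=0.04739+0.000j on G[0,2]
R10: Y=0.02519+0.000j on G[1,3]
L2: Y=0.000-0.007773j on G[2,3]
R11: Y=0.3937+0.000j on G[2,3]
R12: Y=0.007937+0.000j on G[2,1]
I3: z[0]−=1.31, z[1]+=1.31
I4: z[1]−=0.307, z[3]+=0.307
I5: z[0]−=0.365, z[3]+=0.365
solve → V1=8.520+0.04839j, V2=4.518+0.08997j, V3=4.342+0.1417j

-0.2141-0.004264j A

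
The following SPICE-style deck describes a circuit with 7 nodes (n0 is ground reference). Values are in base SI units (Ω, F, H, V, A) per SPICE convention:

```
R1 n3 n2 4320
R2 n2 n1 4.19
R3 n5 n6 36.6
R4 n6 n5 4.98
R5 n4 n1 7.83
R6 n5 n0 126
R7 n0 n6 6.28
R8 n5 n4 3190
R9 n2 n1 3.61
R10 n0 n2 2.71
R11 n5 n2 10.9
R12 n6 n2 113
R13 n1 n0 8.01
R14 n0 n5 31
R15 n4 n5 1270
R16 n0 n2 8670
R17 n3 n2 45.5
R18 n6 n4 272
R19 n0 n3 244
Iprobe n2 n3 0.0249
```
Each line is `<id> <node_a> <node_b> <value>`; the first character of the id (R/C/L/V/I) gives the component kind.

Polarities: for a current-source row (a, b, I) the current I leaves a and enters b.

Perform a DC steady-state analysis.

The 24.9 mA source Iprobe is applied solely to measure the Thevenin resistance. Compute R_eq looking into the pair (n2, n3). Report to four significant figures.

MNA unknowns: 6 node voltages V₁..V_6
R1: Y=0.0002315 on G[3,2]
R2: Y=0.2387 on G[2,1]
R3: Y=0.02732 on G[5,6]
R4: Y=0.2008 on G[6,5]
R5: Y=0.1277 on G[4,1]
R6: Y=0.007937 on G[5,0]
R7: Y=0.1592 on G[0,6]
R8: Y=0.0003135 on G[5,4]
R9: Y=0.2770 on G[2,1]
R10: Y=0.3690 on G[0,2]
R11: Y=0.09174 on G[5,2]
R12: Y=0.008850 on G[6,2]
R13: Y=0.1248 on G[1,0]
R14: Y=0.03226 on G[0,5]
R15: Y=0.0007874 on G[4,5]
R16: Y=0.0001153 on G[0,2]
R17: Y=0.02198 on G[3,2]
R18: Y=0.003676 on G[6,4]
R19: Y=0.004098 on G[0,3]
Iprobe: z[2]−=0.0249, z[3]+=0.0249
solve → V1=-0.005827, V2=-0.007269, V3=0.9403, V4=-0.005698, V5=-0.003124, V6=-0.001996

R_eq = 38.06 Ω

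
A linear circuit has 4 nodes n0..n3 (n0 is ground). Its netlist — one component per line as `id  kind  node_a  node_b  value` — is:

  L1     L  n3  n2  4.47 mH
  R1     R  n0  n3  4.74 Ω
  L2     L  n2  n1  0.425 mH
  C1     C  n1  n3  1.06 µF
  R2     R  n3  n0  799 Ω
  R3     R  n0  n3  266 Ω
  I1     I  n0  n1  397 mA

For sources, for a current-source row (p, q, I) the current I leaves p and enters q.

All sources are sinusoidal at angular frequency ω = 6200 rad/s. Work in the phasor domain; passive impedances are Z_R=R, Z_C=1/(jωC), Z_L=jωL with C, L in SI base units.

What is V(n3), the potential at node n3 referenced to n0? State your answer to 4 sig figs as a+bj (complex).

1.838+0.000j V

Element admittances at ω=6200 rad/s:
  Y(L1) = 0.000-0.03608j S between n3,n2
  Y(R1) = 0.2110+0.000j S between n0,n3
  Y(L2) = 0.000-0.3795j S between n2,n1
  Y(C1) = 0.000+0.006572j S between n1,n3
  Y(R2) = 0.001252+0.000j S between n3,n0
  Y(R3) = 0.003759+0.000j S between n0,n3
  I1: injects 0.397 A into n1 (from n0)
Assemble and solve the 3×3 MNA system:
  V(n1)=1.838+15.05j  V(n2)=1.838+13.74j  V(n3)=1.838+0.000j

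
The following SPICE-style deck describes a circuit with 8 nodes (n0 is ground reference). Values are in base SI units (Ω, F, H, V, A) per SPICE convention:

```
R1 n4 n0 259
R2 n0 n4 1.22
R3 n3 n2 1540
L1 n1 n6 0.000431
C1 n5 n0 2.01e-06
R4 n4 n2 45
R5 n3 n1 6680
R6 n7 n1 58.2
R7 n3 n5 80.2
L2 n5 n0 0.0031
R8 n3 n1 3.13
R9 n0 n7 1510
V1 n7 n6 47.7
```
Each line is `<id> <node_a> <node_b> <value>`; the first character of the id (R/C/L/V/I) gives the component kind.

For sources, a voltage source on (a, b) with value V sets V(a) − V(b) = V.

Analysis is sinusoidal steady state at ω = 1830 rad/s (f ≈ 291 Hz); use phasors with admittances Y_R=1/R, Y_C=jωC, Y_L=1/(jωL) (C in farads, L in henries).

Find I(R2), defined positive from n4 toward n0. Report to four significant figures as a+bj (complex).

-0.001439-7.388e-05j A

Apply KCL at each of the 7 non-ground nodes and solve the resulting linear system.
Node n1: branches {L1, R5, R6, R8} → V_1 = -2.388-0.1161j
Node n2: branches {R3, R4} → V_2 = -0.06683-0.003431j
Node n3: branches {R3, R5, R7, R8} → V_3 = -2.294-0.1177j
Node n4: branches {R1, R2, R4} → V_4 = -0.001756-9.014e-05j
Node n5: branches {C1, R7, L2} → V_5 = -0.003446-0.1655j
Node n6: branches {L1, V1} → V_6 = -2.397-0.7861j
Node n7: branches {R6, R9, V1} → V_7 = 45.30-0.7861j
Source currents: i(V1)=-0.8494+0.01203j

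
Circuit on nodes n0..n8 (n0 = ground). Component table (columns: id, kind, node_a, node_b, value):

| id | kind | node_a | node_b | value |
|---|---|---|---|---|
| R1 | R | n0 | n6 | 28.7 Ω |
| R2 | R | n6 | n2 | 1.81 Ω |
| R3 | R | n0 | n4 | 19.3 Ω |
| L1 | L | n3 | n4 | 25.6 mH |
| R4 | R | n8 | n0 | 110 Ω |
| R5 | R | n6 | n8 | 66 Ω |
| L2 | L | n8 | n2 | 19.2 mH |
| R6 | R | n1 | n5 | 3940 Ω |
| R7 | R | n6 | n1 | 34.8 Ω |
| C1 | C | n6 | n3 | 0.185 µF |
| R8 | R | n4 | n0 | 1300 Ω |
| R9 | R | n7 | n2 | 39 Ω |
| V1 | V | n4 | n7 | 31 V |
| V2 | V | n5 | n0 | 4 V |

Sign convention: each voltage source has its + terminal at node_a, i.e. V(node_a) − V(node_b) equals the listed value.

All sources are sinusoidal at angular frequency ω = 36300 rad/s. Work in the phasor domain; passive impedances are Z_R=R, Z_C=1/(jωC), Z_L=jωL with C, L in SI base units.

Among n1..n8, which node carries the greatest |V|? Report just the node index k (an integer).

MNA unknowns: 8 node voltages V₁..V_8 plus 2 source currents (V1, V2)
R1: Y=0.03484+0.000j on G[0,6]
R2: Y=0.5525+0.000j on G[6,2]
R3: Y=0.05181+0.000j on G[0,4]
L1: Y=0.000-0.001076j on G[3,4]
R4: Y=0.009091+0.000j on G[8,0]
R5: Y=0.01515+0.000j on G[6,8]
L2: Y=0.000-0.001435j on G[8,2]
R6: Y=0.0002538+0.000j on G[1,5]
R7: Y=0.02874+0.000j on G[6,1]
C1: Y=0.000+0.006716j on G[6,3]
R8: Y=0.0007692+0.000j on G[4,0]
R9: Y=0.02564+0.000j on G[7,2]
V1: row V4−V7=31, i_V1 at 4,7
V2: row V5−V0=4, i_V2 at 5,0
solve → V1=-8.872-0.2750j, V2=-9.651-0.2674j, V3=-12.03-0.3636j, V4=6.991+0.1741j, V5=4.000+0.000j, V6=-8.986-0.2775j, V7=-24.01+0.1741j, V8=-5.636+0.06425j
aux → i_V1=-0.3682+0.01132j, i_V2=-0.003267-6.980e-05j

7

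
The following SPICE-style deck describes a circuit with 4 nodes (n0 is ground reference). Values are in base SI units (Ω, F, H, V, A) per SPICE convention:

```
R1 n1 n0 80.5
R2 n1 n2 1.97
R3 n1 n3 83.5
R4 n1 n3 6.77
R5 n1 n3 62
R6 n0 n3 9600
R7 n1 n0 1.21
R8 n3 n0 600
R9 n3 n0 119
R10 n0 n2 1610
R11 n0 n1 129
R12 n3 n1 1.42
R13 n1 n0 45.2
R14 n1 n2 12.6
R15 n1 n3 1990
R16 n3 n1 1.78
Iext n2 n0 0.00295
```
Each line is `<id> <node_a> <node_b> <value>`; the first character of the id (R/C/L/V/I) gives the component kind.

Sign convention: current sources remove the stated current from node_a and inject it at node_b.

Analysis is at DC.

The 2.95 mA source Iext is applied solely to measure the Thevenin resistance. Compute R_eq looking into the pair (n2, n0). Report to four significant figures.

R_eq = 2.836 Ω

Element admittances at DC:
  Y(R1) = 0.01242 S between n1,n0
  Y(R2) = 0.5076 S between n1,n2
  Y(R3) = 0.01198 S between n1,n3
  Y(R4) = 0.1477 S between n1,n3
  Y(R5) = 0.01613 S between n1,n3
  Y(R6) = 0.0001042 S between n0,n3
  Y(R7) = 0.8264 S between n1,n0
  Y(R8) = 0.001667 S between n3,n0
  Y(R9) = 0.008403 S between n3,n0
  Y(R10) = 0.0006211 S between n0,n2
  Y(R11) = 0.007752 S between n0,n1
  Y(R12) = 0.7042 S between n3,n1
  Y(R13) = 0.02212 S between n1,n0
  Y(R14) = 0.07937 S between n1,n2
  Y(R15) = 0.0005025 S between n1,n3
  Y(R16) = 0.5618 S between n3,n1
  Iext: injects 0.00295 A into n0 (from n2)
Assemble and solve the 3×3 MNA system:
  V(n1)=-0.003351  V(n2)=-0.008368  V(n3)=-0.003327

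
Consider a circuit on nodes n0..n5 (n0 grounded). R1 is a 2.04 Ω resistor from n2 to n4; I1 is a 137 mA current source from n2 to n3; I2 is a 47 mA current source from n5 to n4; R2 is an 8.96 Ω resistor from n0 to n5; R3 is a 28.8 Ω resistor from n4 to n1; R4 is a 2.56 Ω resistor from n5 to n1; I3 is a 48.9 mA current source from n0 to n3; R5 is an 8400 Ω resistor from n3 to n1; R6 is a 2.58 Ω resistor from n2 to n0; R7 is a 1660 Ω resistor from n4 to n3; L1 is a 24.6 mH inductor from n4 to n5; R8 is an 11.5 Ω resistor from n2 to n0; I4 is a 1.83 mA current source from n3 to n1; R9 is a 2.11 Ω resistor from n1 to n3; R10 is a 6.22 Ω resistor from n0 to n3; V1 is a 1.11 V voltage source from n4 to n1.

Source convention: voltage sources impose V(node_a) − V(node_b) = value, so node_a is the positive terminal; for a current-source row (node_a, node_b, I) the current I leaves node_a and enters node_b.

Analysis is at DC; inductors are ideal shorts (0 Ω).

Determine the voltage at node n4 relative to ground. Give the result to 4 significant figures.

Apply KCL at each of the 5 non-ground nodes and solve the resulting linear system.
Node n1: branches {R3, R4, R5, I4, R9, V1} → V_1 = -0.6810
Node n2: branches {R1, I1, R6, R8} → V_2 = 0.07598
Node n3: branches {I1, I3, R5, R7, I4, R9, R10} → V_3 = -0.2179
Node n4: branches {R1, I2, R3, R7, L1, V1} → V_4 = 0.4290
Node n5: branches {I2, R2, R4, L1} → V_5 = 0.4290
Source currents: i(L1)=0.5285, i(V1)=-0.6935

0.4290 V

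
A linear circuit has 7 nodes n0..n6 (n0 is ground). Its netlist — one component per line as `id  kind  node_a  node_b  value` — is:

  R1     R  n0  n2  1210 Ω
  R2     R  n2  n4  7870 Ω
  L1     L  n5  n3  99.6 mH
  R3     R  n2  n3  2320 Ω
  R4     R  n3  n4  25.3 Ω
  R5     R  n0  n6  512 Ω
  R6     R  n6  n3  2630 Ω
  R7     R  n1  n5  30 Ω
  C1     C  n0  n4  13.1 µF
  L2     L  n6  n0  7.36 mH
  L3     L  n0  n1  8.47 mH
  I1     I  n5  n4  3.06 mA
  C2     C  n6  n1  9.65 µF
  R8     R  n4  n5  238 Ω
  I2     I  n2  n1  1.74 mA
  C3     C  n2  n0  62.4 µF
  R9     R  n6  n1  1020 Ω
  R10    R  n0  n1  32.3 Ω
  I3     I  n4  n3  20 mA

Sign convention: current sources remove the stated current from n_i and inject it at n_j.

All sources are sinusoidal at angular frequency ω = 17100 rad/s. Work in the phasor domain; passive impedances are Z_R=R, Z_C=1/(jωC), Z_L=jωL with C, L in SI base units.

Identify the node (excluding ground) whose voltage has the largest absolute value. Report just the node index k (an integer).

Apply KCL at each of the 6 non-ground nodes and solve the resulting linear system.
Node n1: branches {R7, L3, C2, I2, R9, R10} → V_1 = -0.01433-0.01504j
Node n2: branches {R1, R2, R3, I2, C3} → V_2 = -3.590e-06+0.001430j
Node n3: branches {L1, R3, R4, R6, I3} → V_3 = 0.4966-0.001348j
Node n4: branches {R2, R4, C1, I1, R8, I3} → V_4 = 0.001275-0.009995j
Node n5: branches {L1, R7, I1, R8} → V_5 = -0.09375-0.02371j
Node n6: branches {R5, R6, L2, C2, R9} → V_6 = -0.01478-0.01723j

3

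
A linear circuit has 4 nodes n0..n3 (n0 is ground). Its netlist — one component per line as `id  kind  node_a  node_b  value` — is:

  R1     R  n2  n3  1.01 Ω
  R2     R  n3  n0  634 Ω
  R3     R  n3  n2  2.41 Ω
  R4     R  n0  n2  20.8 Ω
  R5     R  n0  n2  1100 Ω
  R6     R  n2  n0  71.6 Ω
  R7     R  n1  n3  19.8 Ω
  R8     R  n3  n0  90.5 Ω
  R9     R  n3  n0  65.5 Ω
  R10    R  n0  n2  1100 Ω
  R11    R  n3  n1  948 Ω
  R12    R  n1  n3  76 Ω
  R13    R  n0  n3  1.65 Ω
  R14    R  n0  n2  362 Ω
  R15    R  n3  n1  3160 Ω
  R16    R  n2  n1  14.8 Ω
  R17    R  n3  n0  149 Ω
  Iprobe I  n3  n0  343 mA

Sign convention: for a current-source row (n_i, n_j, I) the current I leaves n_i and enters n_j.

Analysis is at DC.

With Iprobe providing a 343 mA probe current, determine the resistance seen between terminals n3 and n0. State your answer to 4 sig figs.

Apply KCL at each of the 3 non-ground nodes and solve the resulting linear system.
Node n1: branches {R7, R11, R12, R15, R16} → V_1 = -0.4760
Node n2: branches {R1, R3, R4, R5, R6, R10, R14, R16} → V_2 = -0.4654
Node n3: branches {R1, R2, R3, R7, R8, R9, R11, R12, R13, R15, R17, Iprobe} → V_3 = -0.4870

R_eq = 1.420 Ω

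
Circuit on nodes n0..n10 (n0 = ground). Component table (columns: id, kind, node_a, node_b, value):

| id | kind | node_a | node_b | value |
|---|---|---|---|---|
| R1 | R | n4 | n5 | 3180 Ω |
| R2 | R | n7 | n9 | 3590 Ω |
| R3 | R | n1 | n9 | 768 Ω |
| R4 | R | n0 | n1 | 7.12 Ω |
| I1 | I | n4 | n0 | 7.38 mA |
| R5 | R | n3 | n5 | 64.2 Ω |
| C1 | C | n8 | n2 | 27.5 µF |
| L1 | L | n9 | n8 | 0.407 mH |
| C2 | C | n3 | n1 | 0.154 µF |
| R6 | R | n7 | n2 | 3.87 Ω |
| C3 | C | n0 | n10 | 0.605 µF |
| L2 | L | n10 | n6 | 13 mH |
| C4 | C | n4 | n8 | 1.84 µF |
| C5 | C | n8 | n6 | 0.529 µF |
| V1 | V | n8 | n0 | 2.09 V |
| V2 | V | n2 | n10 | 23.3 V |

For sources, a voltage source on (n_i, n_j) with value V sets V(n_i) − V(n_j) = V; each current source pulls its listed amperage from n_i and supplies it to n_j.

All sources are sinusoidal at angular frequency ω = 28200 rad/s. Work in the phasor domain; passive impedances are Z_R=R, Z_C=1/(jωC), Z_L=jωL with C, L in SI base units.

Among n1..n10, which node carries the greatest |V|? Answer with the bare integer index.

10

MNA unknowns: 10 node voltages V₁..V_10 plus 2 source currents (V1, V2)
R1: Y=0.0003145+0.000j on G[4,5]
R2: Y=0.0002786+0.000j on G[7,9]
R3: Y=0.001302+0.000j on G[1,9]
R4: Y=0.1404+0.000j on G[0,1]
I1: z[4]−=0.00738, z[0]+=0.00738
R5: Y=0.01558+0.000j on G[3,5]
C1: Y=0.000+0.7755j on G[8,2]
L1: Y=0.000-0.08713j on G[9,8]
C2: Y=0.000+0.004343j on G[3,1]
R6: Y=0.2584+0.000j on G[7,2]
C3: Y=0.000+0.01706j on G[0,10]
L2: Y=0.000-0.002728j on G[10,6]
C4: Y=0.000+0.05189j on G[4,8]
C5: Y=0.000+0.01492j on G[8,6]
V1: row V8−V0=2.09, i_V1 at 8,0
V2: row V2−V10=23.3, i_V2 at 2,10
solve → V1=0.02364+0.0003772j, V2=2.450+0.0001271j, V3=0.04486-0.1447j, V4=2.088+0.1544j, V5=0.08530-0.1387j, V6=7.223-2.844e-05j, V7=2.450+9.495e-05j, V8=2.090+0.000j, V9=2.089-0.02972j, V10=-20.85+0.0001271j
aux → i_V1=-0.01070+0.3557j, i_V2=-1.744e-06-0.2791j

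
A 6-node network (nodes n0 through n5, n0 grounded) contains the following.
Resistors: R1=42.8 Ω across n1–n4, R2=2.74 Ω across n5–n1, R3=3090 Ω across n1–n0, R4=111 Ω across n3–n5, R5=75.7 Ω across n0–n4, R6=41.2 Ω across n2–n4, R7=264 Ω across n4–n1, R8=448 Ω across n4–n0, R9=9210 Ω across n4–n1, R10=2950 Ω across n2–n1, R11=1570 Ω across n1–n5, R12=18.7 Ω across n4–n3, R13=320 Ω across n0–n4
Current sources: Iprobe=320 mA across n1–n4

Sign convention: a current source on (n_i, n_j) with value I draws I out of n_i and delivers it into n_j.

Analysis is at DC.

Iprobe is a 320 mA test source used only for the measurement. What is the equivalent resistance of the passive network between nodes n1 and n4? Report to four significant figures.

R_eq = 28.20 Ω

MNA unknowns: 5 node voltages V₁..V_5
R1: Y=0.02336 on G[1,4]
R2: Y=0.3650 on G[5,1]
R3: Y=0.0003236 on G[1,0]
R4: Y=0.009009 on G[3,5]
R5: Y=0.01321 on G[0,4]
R6: Y=0.02427 on G[2,4]
R7: Y=0.003788 on G[4,1]
R8: Y=0.002232 on G[4,0]
R9: Y=0.0001086 on G[4,1]
R10: Y=0.0003390 on G[2,1]
R11: Y=0.0006369 on G[1,5]
R12: Y=0.05348 on G[4,3]
R13: Y=0.003125 on G[0,4]
Iprobe: z[1]−=0.32, z[4]+=0.32
solve → V1=-8.869, V2=0.03030, V3=-1.120, V4=0.1546, V5=-8.682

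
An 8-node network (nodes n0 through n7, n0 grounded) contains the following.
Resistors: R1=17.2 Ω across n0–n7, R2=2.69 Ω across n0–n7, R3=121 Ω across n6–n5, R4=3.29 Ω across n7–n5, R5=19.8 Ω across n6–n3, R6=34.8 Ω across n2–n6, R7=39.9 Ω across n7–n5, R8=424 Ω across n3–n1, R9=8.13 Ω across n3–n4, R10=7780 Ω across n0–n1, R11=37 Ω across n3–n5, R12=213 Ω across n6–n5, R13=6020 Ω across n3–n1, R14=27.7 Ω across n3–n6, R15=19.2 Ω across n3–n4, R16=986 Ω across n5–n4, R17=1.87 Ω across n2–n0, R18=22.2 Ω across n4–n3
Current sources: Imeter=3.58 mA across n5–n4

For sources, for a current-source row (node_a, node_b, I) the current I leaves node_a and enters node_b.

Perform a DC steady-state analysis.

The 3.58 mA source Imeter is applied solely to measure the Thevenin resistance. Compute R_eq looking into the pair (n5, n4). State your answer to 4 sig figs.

R_eq = 22.89 Ω

Apply KCL at each of the 7 non-ground nodes and solve the resulting linear system.
Node n1: branches {R8, R10, R13} → V_1 = 0.05720
Node n2: branches {R6, R17} → V_2 = 0.002062
Node n3: branches {R5, R8, R9, R11, R13, R14, R15, R18} → V_3 = 0.06011
Node n4: branches {R9, R15, R16, R18, Imeter} → V_4 = 0.07600
Node n5: branches {R3, R4, R7, R11, R12, R16, Imeter} → V_5 = -0.005956
Node n6: branches {R3, R5, R6, R12, R14} → V_6 = 0.04044
Node n7: branches {R1, R2, R4, R7} → V_7 = -0.002582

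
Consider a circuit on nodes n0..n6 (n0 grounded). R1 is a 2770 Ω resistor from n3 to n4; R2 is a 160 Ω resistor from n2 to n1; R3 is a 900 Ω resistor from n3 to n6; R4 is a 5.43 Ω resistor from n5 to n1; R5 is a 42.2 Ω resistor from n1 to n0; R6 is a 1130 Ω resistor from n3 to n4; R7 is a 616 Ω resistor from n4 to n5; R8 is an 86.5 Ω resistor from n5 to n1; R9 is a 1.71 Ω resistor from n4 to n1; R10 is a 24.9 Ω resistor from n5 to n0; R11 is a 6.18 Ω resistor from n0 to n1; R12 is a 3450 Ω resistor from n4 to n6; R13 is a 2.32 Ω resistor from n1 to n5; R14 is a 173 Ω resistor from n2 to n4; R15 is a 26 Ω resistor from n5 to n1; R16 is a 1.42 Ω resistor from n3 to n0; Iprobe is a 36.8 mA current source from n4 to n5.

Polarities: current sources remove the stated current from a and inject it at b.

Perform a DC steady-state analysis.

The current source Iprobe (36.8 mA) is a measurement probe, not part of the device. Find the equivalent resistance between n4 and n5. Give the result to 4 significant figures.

R_eq = 3.112 Ω

Apply KCL at each of the 6 non-ground nodes and solve the resulting linear system.
Node n1: branches {R2, R4, R5, R8, R9, R11, R13, R15} → V_1 = -0.008864
Node n2: branches {R2, R14} → V_2 = -0.03871
Node n3: branches {R1, R3, R6, R16} → V_3 = -0.0001484
Node n4: branches {R1, R6, R7, R9, R12, R14, Iprobe} → V_4 = -0.07098
Node n5: branches {R4, R7, R8, R10, R13, R15, Iprobe} → V_5 = 0.04355
Node n6: branches {R3, R12} → V_6 = -0.01480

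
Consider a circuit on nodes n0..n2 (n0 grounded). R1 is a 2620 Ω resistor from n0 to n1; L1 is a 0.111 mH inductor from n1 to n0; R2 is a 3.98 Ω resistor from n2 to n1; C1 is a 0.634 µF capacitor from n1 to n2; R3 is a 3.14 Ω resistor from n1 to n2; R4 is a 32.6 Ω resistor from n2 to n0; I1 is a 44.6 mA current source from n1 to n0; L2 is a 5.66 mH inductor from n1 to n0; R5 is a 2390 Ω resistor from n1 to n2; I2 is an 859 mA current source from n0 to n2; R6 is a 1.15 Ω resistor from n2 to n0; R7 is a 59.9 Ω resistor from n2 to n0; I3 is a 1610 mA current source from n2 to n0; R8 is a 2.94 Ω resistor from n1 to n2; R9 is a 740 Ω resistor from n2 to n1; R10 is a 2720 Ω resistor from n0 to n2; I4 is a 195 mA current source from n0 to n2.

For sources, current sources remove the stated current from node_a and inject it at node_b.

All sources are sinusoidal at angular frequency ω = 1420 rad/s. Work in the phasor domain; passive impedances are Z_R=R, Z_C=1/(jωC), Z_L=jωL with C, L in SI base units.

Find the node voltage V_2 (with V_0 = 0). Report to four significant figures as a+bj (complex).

MNA unknowns: 2 node voltages V₁..V_2
R1: Y=0.0003817+0.000j on G[0,1]
L1: Y=0.000-6.344j on G[1,0]
R2: Y=0.2513+0.000j on G[2,1]
C1: Y=0.000+0.0009003j on G[1,2]
R3: Y=0.3185+0.000j on G[1,2]
R4: Y=0.03067+0.000j on G[2,0]
I1: z[1]−=0.0446, z[0]+=0.0446
L2: Y=0.000-0.1244j on G[1,0]
R5: Y=0.0004184+0.000j on G[1,2]
I2: z[0]−=0.859, z[2]+=0.859
R6: Y=0.8696+0.000j on G[2,0]
R7: Y=0.01669+0.000j on G[2,0]
I3: z[2]−=1.61, z[0]+=1.61
R8: Y=0.3401+0.000j on G[1,2]
R9: Y=0.001351+0.000j on G[2,1]
R10: Y=0.0003676+0.000j on G[0,2]
I4: z[0]−=0.195, z[2]+=0.195
solve → V1=-0.003480-0.04949j, V2=-0.3057-0.02452j

-0.3057-0.02452j V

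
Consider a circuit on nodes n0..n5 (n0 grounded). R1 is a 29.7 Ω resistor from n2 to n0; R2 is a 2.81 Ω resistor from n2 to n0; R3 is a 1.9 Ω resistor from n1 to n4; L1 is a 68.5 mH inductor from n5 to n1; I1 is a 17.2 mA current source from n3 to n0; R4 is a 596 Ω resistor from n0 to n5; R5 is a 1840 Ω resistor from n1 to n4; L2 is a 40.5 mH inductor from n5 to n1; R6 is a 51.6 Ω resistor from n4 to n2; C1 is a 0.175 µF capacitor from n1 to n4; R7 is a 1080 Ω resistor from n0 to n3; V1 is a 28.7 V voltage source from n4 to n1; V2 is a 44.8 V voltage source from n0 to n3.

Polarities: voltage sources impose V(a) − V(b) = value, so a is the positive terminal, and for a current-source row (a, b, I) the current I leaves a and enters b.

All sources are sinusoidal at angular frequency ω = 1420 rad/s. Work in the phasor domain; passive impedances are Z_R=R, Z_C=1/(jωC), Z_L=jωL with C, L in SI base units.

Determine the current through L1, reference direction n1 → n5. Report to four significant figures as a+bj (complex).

-0.01635+0.0009089j A

Apply KCL at each of the 5 non-ground nodes and solve the resulting linear system.
Node n1: branches {R3, L1, R5, L2, C1, V1} → V_1 = -26.32-0.1325j
Node n2: branches {R1, R2, R6} → V_2 = 0.1130-0.006280j
Node n3: branches {I1, R7, V2} → V_3 = -44.80+0.000j
Node n4: branches {R3, R5, R6, C1, V1} → V_4 = 2.384-0.1325j
Node n5: branches {L1, R4, L2} → V_5 = -26.23+1.458j
Source currents: i(V1)=-15.16-0.004686j, i(V2)=-0.02428+0.000j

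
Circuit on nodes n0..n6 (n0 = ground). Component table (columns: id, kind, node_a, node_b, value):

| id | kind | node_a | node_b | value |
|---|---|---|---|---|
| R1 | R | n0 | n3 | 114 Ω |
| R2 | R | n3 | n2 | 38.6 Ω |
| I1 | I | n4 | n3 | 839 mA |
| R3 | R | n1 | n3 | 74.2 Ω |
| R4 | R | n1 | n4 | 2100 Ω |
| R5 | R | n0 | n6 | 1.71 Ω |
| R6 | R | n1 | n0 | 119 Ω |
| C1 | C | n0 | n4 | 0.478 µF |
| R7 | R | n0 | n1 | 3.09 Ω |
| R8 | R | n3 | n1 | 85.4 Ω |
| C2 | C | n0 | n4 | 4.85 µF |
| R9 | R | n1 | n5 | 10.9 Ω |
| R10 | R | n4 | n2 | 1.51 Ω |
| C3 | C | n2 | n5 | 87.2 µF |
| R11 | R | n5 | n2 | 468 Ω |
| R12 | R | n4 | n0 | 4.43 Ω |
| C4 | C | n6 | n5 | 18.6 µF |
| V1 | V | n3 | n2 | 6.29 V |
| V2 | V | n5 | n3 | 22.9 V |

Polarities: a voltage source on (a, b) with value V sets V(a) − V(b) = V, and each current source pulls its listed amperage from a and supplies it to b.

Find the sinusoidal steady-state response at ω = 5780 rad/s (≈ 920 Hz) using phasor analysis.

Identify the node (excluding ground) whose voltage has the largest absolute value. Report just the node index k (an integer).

5

Apply KCL at each of the 6 non-ground nodes and solve the resulting linear system.
Node n1: branches {R3, R4, R6, R7, R8, R9} → V_1 = 3.364-1.516j
Node n2: branches {R2, R10, C3, R11, V1} → V_2 = -11.29-5.812j
Node n3: branches {R1, R2, I1, R3, R8, V1, V2} → V_3 = -4.997-5.812j
Node n4: branches {I1, R4, C1, C2, R10, R12} → V_4 = -9.495-4.004j
Node n5: branches {R9, C3, R11, C4, V2} → V_5 = 17.90-5.812j
Node n6: branches {R5, C4} → V_6 = 1.619+2.994j
Source currents: i(V1)=-1.412-15.91j, i(V2)=-2.343-16.07j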